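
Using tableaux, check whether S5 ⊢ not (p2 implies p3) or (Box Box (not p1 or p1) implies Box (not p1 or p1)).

Tableau for the negation not (not (p2 implies p3) or (Box Box (not p1 or p1) implies Box (not p1 or p1))):
1. not (not (p2 implies p3) or (Box Box (not p1 or p1) implies Box (not p1 or p1))), 0
2. p2 implies p3, 0   [neg-or-rule on 1]
3. not (Box Box (not p1 or p1) implies Box (not p1 or p1)), 0   [neg-or-rule on 1]
4. Box Box (not p1 or p1), 0   [neg-implies-rule on 3]
5. not Box (not p1 or p1), 0   [neg-implies-rule on 3]
6. Box (not p1 or p1), 0   [Box-rule on 4 via 0R0]
7. not p1 or p1, 0   [Box-rule on 6 via 0R0]
8. p3, 0   [implies-rule on 2 (branches; this branch)]
9. p1, 0   [or-rule on 7 (branches; this branch)]
10. not (not p1 or p1), 1   [neg-Box-rule on 5: fresh world 1, 0R1]
11. p1, 1   [neg-or-rule on 10]
12. not p1, 1   [neg-or-rule on 10]
Accessibility: 0R0, 0R1, 1R0, 1R1
Branch closes: p1 and not p1 both at 1.
All branches of the negation close; one closing branch shown above.

Valid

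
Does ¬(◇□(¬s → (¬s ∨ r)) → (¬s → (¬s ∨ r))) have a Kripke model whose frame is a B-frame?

1. ¬(◇□(¬s → (¬s ∨ r)) → (¬s → (¬s ∨ r))), u
2. ◇□(¬s → (¬s ∨ r)), u
3. ¬(¬s → (¬s ∨ r)), u
4. ¬s, u
5. ¬(¬s ∨ r), u
6. s, u
7. ¬r, u
Accessibility: uRu
Branch closes: s and ¬s both at u.
All branches of the tableau close; one closing branch shown above.

Unsatisfiable (every branch closes)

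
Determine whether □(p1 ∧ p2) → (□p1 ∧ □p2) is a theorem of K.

Tableau for the negation ¬(□(p1 ∧ p2) → (□p1 ∧ □p2)):
1. ¬(□(p1 ∧ p2) → (□p1 ∧ □p2)), w0
2. □(p1 ∧ p2), w0
3. ¬(□p1 ∧ □p2), w0
4. ¬□p2, w0
5. ¬p2, w1
6. p1 ∧ p2, w1
7. p1, w1
8. p2, w1
Accessibility: w0Rw1
Branch closes: p2 and ¬p2 both at w1.
All branches of the negation close; one closing branch shown above.

Valid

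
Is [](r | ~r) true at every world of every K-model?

Yes, valid

Tableau for the negation ~[](r | ~r):
1. ~[](r | ~r), w0
2. ~(r | ~r), w1
3. ~r, w1
4. r, w1
Accessibility: w0Rw1
Branch closes: r and ~r both at w1.
Every branch of the negation's tableau closes; the branch above is one of them.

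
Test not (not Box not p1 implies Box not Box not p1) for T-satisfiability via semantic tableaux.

1. not (not Box not p1 implies Box not Box not p1), u
2. not Box not p1, u   [neg-implies-rule on 1]
3. not Box not Box not p1, u   [neg-implies-rule on 1]
4. p1, v   [neg-Box-rule on 2: fresh world v, uRv]
5. Box not p1, w   [neg-Box-rule on 3: fresh world w, uRw]
6. not p1, w   [Box-rule on 5 via wRw]
Accessibility: uRu, uRv, uRw, vRv, wRw

Satisfiable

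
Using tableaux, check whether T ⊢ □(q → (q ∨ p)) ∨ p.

Tableau for the negation ¬(□(q → (q ∨ p)) ∨ p):
1. ¬(□(q → (q ∨ p)) ∨ p), w0
2. ¬□(q → (q ∨ p)), w0
3. ¬p, w0
4. ¬(q → (q ∨ p)), w1
5. q, w1
6. ¬(q ∨ p), w1
7. ¬q, w1
8. ¬p, w1
Accessibility: w0Rw0, w0Rw1, w1Rw1
Branch closes: q and ¬q both at w1.
All branches of the negation close; one closing branch shown above.

Valid in T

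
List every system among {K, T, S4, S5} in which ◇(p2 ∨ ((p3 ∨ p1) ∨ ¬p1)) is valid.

T, S4, S5

T-tableau for the negation ¬◇(p2 ∨ ((p3 ∨ p1) ∨ ¬p1)):
1. ¬◇(p2 ∨ ((p3 ∨ p1) ∨ ¬p1)), 0
2. ¬(p2 ∨ ((p3 ∨ p1) ∨ ¬p1)), 0
3. ¬p2, 0
4. ¬((p3 ∨ p1) ∨ ¬p1), 0
5. ¬(p3 ∨ p1), 0
6. p1, 0
7. ¬p3, 0
8. ¬p1, 0
Accessibility: 0R0
Branch closes: p1 and ¬p1 both at 0.
Every branch closes (one shown): valid in T, hence also in S4, S5 (every theorem of T is a theorem of S4 and S5).
K-tableau for the negation ¬◇(p2 ∨ ((p3 ∨ p1) ∨ ¬p1)):
1. ¬◇(p2 ∨ ((p3 ∨ p1) ∨ ¬p1)), 0
Complete open branch: countermodel on a K-frame, so not valid in K.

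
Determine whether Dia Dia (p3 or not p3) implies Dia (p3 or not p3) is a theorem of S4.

Tableau for the negation not (Dia Dia (p3 or not p3) implies Dia (p3 or not p3)):
1. not (Dia Dia (p3 or not p3) implies Dia (p3 or not p3)), 0
2. Dia Dia (p3 or not p3), 0   [neg-implies-rule on 1]
3. not Dia (p3 or not p3), 0   [neg-implies-rule on 1]
4. not (p3 or not p3), 0   [neg-Dia-rule on 3 via 0R0]
5. not p3, 0   [neg-or-rule on 4]
6. p3, 0   [neg-or-rule on 4]
Accessibility: 0R0
Branch closes: p3 and not p3 both at 0.
Every branch of the negation's tableau closes; the branch above is one of them.

Valid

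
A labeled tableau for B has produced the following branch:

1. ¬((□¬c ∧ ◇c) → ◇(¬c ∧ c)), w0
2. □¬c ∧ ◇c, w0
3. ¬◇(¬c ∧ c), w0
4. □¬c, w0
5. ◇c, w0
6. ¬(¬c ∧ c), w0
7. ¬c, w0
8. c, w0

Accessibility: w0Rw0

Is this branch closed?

Yes, closed

Both c and ¬c appear at w0.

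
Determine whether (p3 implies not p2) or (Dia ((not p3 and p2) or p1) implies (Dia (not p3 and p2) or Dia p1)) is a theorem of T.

Yes, valid

Tableau for the negation not ((p3 implies not p2) or (Dia ((not p3 and p2) or p1) implies (Dia (not p3 and p2) or Dia p1))):
1. not ((p3 implies not p2) or (Dia ((not p3 and p2) or p1) implies (Dia (not p3 and p2) or Dia p1))), w0
2. not (p3 implies not p2), w0
3. not (Dia ((not p3 and p2) or p1) implies (Dia (not p3 and p2) or Dia p1)), w0
4. p3, w0
5. p2, w0
6. Dia ((not p3 and p2) or p1), w0
7. not (Dia (not p3 and p2) or Dia p1), w0
8. not Dia (not p3 and p2), w0
9. not Dia p1, w0
10. not (not p3 and p2), w0
11. not p1, w0
12. (not p3 and p2) or p1, w1
13. not (not p3 and p2), w1
14. not p1, w1
15. not p3 and p2, w1
16. not p3, w1
17. p2, w1
18. not p2, w1
Accessibility: w0Rw0, w0Rw1, w1Rw1
Branch closes: p2 and not p2 both at w1.
Every branch of the negation's tableau closes; the branch above is one of them.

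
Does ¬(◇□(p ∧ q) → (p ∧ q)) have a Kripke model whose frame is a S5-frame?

1. ¬(◇□(p ∧ q) → (p ∧ q)), u
2. ◇□(p ∧ q), u
3. ¬(p ∧ q), u
4. ¬q, u
5. □(p ∧ q), v
6. p ∧ q, u
7. p, u
8. q, u
Accessibility: uRu, uRv, vRu, vRv
Branch closes: q and ¬q both at u.
All branches of the tableau close; one closing branch shown above.

Unsatisfiable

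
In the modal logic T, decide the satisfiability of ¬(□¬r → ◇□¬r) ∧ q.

Unsatisfiable

1. ¬(□¬r → ◇□¬r) ∧ q, 0
2. ¬(□¬r → ◇□¬r), 0   [∧-rule on 1]
3. q, 0   [∧-rule on 1]
4. □¬r, 0   [¬→-rule on 2]
5. ¬◇□¬r, 0   [¬→-rule on 2]
6. ¬r, 0   [□-rule on 4 via 0R0]
7. ¬□¬r, 0   [¬◇-rule on 5 via 0R0]
8. r, 1   [¬□-rule on 7: fresh world 1, 0R1]
9. ¬r, 1   [□-rule on 4 via 0R1]
Accessibility: 0R0, 0R1, 1R1
Branch closes: r and ¬r both at 1.
All branches of the tableau close; one closing branch shown above.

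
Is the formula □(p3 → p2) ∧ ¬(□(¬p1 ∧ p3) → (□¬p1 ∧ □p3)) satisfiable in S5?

1. □(p3 → p2) ∧ ¬(□(¬p1 ∧ p3) → (□¬p1 ∧ □p3)), 0
2. □(p3 → p2), 0
3. ¬(□(¬p1 ∧ p3) → (□¬p1 ∧ □p3)), 0
4. □(¬p1 ∧ p3), 0
5. ¬(□¬p1 ∧ □p3), 0
6. p3 → p2, 0
7. ¬p1 ∧ p3, 0
8. ¬p1, 0
9. p3, 0
10. ¬□p3, 0
11. p2, 0
12. ¬p3, 1
13. p3 → p2, 1
14. ¬p1 ∧ p3, 1
15. ¬p1, 1
16. p3, 1
Accessibility: 0R0, 0R1, 1R0, 1R1
Branch closes: p3 and ¬p3 both at 1.
(One branch shown.) All branches close.

No, unsatisfiable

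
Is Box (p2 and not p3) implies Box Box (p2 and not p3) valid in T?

Invalid (countermodel exists)

Tableau for the negation not (Box (p2 and not p3) implies Box Box (p2 and not p3)):
1. not (Box (p2 and not p3) implies Box Box (p2 and not p3)), 0
2. Box (p2 and not p3), 0   [neg-implies-rule on 1]
3. not Box Box (p2 and not p3), 0   [neg-implies-rule on 1]
4. p2 and not p3, 0   [Box-rule on 2 via 0R0]
5. p2, 0   [and-rule on 4]
6. not p3, 0   [and-rule on 4]
7. not Box (p2 and not p3), 1   [neg-Box-rule on 3: fresh world 1, 0R1]
8. p2 and not p3, 1   [Box-rule on 2 via 0R1]
9. p2, 1   [and-rule on 8]
10. not p3, 1   [and-rule on 8]
11. not (p2 and not p3), 2   [neg-Box-rule on 7: fresh world 2, 1R2]
12. p3, 2   [neg-and-rule on 11 (branches; this branch)]
Accessibility: 0R0, 0R1, 1R1, 1R2, 2R2
The negation has an open branch (countermodel exists).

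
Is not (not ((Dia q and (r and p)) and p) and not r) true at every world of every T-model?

Invalid (countermodel exists)

Tableau for the negation not ((Dia q and (r and p)) and p) and not r:
1. not ((Dia q and (r and p)) and p) and not r, 0
2. not ((Dia q and (r and p)) and p), 0
3. not r, 0
4. not p, 0
Accessibility: 0R0
The negation has an open branch (countermodel exists).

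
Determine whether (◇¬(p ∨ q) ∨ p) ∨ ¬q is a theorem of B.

Tableau for the negation ¬((◇¬(p ∨ q) ∨ p) ∨ ¬q):
1. ¬((◇¬(p ∨ q) ∨ p) ∨ ¬q), u
2. ¬(◇¬(p ∨ q) ∨ p), u
3. q, u
4. ¬◇¬(p ∨ q), u
5. ¬p, u
6. p ∨ q, u
Accessibility: uRu
The negation has an open branch (countermodel exists).

Invalid (countermodel exists)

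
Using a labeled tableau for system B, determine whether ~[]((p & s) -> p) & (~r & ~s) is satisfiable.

Unsatisfiable

1. ~[]((p & s) -> p) & (~r & ~s), w0
2. ~[]((p & s) -> p), w0
3. ~r & ~s, w0
4. ~r, w0
5. ~s, w0
6. ~((p & s) -> p), w1
7. p & s, w1
8. ~p, w1
9. p, w1
10. s, w1
Accessibility: w0Rw0, w0Rw1, w1Rw0, w1Rw1
Branch closes: p and ~p both at w1.
All branches of the tableau close; one closing branch shown above.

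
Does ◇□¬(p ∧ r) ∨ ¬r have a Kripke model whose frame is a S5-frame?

Yes, satisfiable

1. ◇□¬(p ∧ r) ∨ ¬r, u
2. ¬r, u   [∨-rule on 1 (branches; this branch)]
Accessibility: uRu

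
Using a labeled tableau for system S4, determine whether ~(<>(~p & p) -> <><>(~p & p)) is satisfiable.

1. ~(<>(~p & p) -> <><>(~p & p)), w0
2. <>(~p & p), w0
3. ~<><>(~p & p), w0
4. ~<>(~p & p), w0
5. ~(~p & p), w0
6. ~p, w0
7. ~p & p, w1
8. ~p, w1
9. p, w1
Accessibility: w0Rw0, w0Rw1, w1Rw1
Branch closes: p and ~p both at w1.
(One branch shown.) All branches close.

Unsatisfiable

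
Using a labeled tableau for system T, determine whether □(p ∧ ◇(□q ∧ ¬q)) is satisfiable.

1. □(p ∧ ◇(□q ∧ ¬q)), 0
2. p ∧ ◇(□q ∧ ¬q), 0
3. p, 0
4. ◇(□q ∧ ¬q), 0
5. □q ∧ ¬q, 1
6. □q, 1
7. ¬q, 1
8. p ∧ ◇(□q ∧ ¬q), 1
9. p, 1
10. ◇(□q ∧ ¬q), 1
11. q, 1
Accessibility: 0R0, 0R1, 1R1
Branch closes: q and ¬q both at 1.
Every branch closes; the branch above is one of them.

Unsatisfiable (every branch closes)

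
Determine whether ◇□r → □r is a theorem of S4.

Invalid (countermodel exists)

Tableau for the negation ¬(◇□r → □r):
1. ¬(◇□r → □r), w0
2. ◇□r, w0
3. ¬□r, w0
4. □r, w1
5. r, w1
6. ¬r, w2
Accessibility: w0Rw0, w0Rw1, w0Rw2, w1Rw1, w2Rw2
The negation has an open branch (countermodel exists).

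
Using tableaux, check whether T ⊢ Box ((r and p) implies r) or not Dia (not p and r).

Tableau for the negation not (Box ((r and p) implies r) or not Dia (not p and r)):
1. not (Box ((r and p) implies r) or not Dia (not p and r)), 0
2. not Box ((r and p) implies r), 0   [neg-or-rule on 1]
3. Dia (not p and r), 0   [neg-or-rule on 1]
4. not ((r and p) implies r), 1   [neg-Box-rule on 2: fresh world 1, 0R1]
5. r and p, 1   [neg-implies-rule on 4]
6. not r, 1   [neg-implies-rule on 4]
7. r, 1   [and-rule on 5]
8. p, 1   [and-rule on 5]
Accessibility: 0R0, 0R1, 1R1
Branch closes: r and not r both at 1.
Every branch of the negation's tableau closes; the branch above is one of them.

Valid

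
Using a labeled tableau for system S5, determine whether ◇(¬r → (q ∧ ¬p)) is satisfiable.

Satisfiable

1. ◇(¬r → (q ∧ ¬p)), 0
2. ¬r → (q ∧ ¬p), 1   [◇-rule on 1: fresh world 1, 0R1]
3. q ∧ ¬p, 1   [→-rule on 2 (branches; this branch)]
4. q, 1   [∧-rule on 3]
5. ¬p, 1   [∧-rule on 3]
Accessibility: 0R0, 0R1, 1R0, 1R1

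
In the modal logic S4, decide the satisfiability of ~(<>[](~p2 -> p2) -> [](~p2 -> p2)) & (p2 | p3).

1. ~(<>[](~p2 -> p2) -> [](~p2 -> p2)) & (p2 | p3), 0
2. ~(<>[](~p2 -> p2) -> [](~p2 -> p2)), 0
3. p2 | p3, 0
4. <>[](~p2 -> p2), 0
5. ~[](~p2 -> p2), 0
6. p3, 0
7. [](~p2 -> p2), 1
8. ~p2 -> p2, 1
9. p2, 1
10. ~(~p2 -> p2), 2
11. ~p2, 2
Accessibility: 0R0, 0R1, 0R2, 1R1, 2R2

Yes, satisfiable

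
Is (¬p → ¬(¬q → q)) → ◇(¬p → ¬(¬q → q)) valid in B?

Tableau for the negation ¬((¬p → ¬(¬q → q)) → ◇(¬p → ¬(¬q → q))):
1. ¬((¬p → ¬(¬q → q)) → ◇(¬p → ¬(¬q → q))), w0
2. ¬p → ¬(¬q → q), w0
3. ¬◇(¬p → ¬(¬q → q)), w0
4. ¬(¬p → ¬(¬q → q)), w0
5. ¬p, w0
6. ¬q → q, w0
7. ¬(¬q → q), w0
8. ¬q, w0
9. q, w0
Accessibility: w0Rw0
Branch closes: q and ¬q both at w0.
Every branch of the negation's tableau closes; the branch above is one of them.

Valid in B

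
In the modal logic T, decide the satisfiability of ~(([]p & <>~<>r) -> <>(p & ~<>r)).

1. ~(([]p & <>~<>r) -> <>(p & ~<>r)), 0
2. []p & <>~<>r, 0
3. ~<>(p & ~<>r), 0
4. []p, 0
5. <>~<>r, 0
6. ~(p & ~<>r), 0
7. p, 0
8. <>r, 0
9. ~<>r, 1
10. ~(p & ~<>r), 1
11. p, 1
12. ~r, 1
13. <>r, 1
14. r, 2
15. ~(p & ~<>r), 2
16. p, 2
17. <>r, 2
18. r, 3
19. ~r, 3
Accessibility: 0R0, 0R1, 0R2, 1R1, 1R3, 2R2, 3R3
Branch closes: r and ~r both at 3.
Every branch closes; the branch above is one of them.

No, unsatisfiable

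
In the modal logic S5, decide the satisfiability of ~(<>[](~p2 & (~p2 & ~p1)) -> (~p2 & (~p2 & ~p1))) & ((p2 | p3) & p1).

Unsatisfiable

1. ~(<>[](~p2 & (~p2 & ~p1)) -> (~p2 & (~p2 & ~p1))) & ((p2 | p3) & p1), 0
2. ~(<>[](~p2 & (~p2 & ~p1)) -> (~p2 & (~p2 & ~p1))), 0
3. (p2 | p3) & p1, 0
4. <>[](~p2 & (~p2 & ~p1)), 0
5. ~(~p2 & (~p2 & ~p1)), 0
6. p2 | p3, 0
7. p1, 0
8. ~(~p2 & ~p1), 0
9. p3, 0
10. [](~p2 & (~p2 & ~p1)), 1
11. ~p2 & (~p2 & ~p1), 0
12. ~p2, 0
13. ~p2 & ~p1, 0
14. ~p1, 0
Accessibility: 0R0, 0R1, 1R0, 1R1
Branch closes: p1 and ~p1 both at 0.
(One branch shown.) All branches close.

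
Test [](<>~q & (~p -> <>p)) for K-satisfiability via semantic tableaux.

Yes, satisfiable

1. [](<>~q & (~p -> <>p)), w0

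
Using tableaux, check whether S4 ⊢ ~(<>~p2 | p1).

Tableau for the negation <>~p2 | p1:
1. <>~p2 | p1, u
2. p1, u
Accessibility: uRu
The negation has an open branch (countermodel exists).

Invalid (countermodel exists)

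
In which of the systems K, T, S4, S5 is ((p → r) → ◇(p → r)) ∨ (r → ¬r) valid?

T, S4, S5

K-tableau for the negation ¬(((p → r) → ◇(p → r)) ∨ (r → ¬r)):
1. ¬(((p → r) → ◇(p → r)) ∨ (r → ¬r)), 0
2. ¬((p → r) → ◇(p → r)), 0
3. ¬(r → ¬r), 0
4. p → r, 0
5. ¬◇(p → r), 0
6. r, 0
Complete open branch: countermodel on a K-frame, so not valid in K.
T-tableau for the negation ¬(((p → r) → ◇(p → r)) ∨ (r → ¬r)):
1. ¬(((p → r) → ◇(p → r)) ∨ (r → ¬r)), 0
2. ¬((p → r) → ◇(p → r)), 0
3. ¬(r → ¬r), 0
4. p → r, 0
5. ¬◇(p → r), 0
6. r, 0
7. ¬(p → r), 0
8. p, 0
9. ¬r, 0
Accessibility: 0R0
Branch closes: r and ¬r both at 0.
Every branch closes (one shown): valid in T, hence also in S4, S5 (every theorem of T is a theorem of S4 and S5).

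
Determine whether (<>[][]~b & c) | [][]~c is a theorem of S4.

Invalid (countermodel exists)

Tableau for the negation ~((<>[][]~b & c) | [][]~c):
1. ~((<>[][]~b & c) | [][]~c), u
2. ~(<>[][]~b & c), u
3. ~[][]~c, u
4. ~c, u
5. ~[]~c, v
6. c, w
Accessibility: uRu, uRv, uRw, vRv, vRw, wRw
The negation has an open branch (countermodel exists).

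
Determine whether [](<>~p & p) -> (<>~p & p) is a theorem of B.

Tableau for the negation ~([](<>~p & p) -> (<>~p & p)):
1. ~([](<>~p & p) -> (<>~p & p)), u
2. [](<>~p & p), u
3. ~(<>~p & p), u
4. <>~p & p, u
5. <>~p, u
6. p, u
7. ~<>~p, u
8. ~p, v
9. <>~p & p, v
10. <>~p, v
11. p, v
Accessibility: uRu, uRv, vRu, vRv
Branch closes: p and ~p both at v.
All branches of the negation close; one closing branch shown above.

Valid in B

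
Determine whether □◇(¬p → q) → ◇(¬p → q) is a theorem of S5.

Yes, valid

Tableau for the negation ¬(□◇(¬p → q) → ◇(¬p → q)):
1. ¬(□◇(¬p → q) → ◇(¬p → q)), 0
2. □◇(¬p → q), 0
3. ¬◇(¬p → q), 0
4. ◇(¬p → q), 0
5. ¬(¬p → q), 0
6. ¬p, 0
7. ¬q, 0
8. ¬p → q, 1
9. ◇(¬p → q), 1
10. ¬(¬p → q), 1
11. ¬p, 1
12. ¬q, 1
13. q, 1
Accessibility: 0R0, 0R1, 1R0, 1R1
Branch closes: q and ¬q both at 1.
All branches of the negation close; one closing branch shown above.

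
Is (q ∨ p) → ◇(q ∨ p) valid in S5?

Yes, valid

Tableau for the negation ¬((q ∨ p) → ◇(q ∨ p)):
1. ¬((q ∨ p) → ◇(q ∨ p)), u
2. q ∨ p, u
3. ¬◇(q ∨ p), u
4. ¬(q ∨ p), u
5. ¬q, u
6. ¬p, u
7. p, u
Accessibility: uRu
Branch closes: p and ¬p both at u.
Every branch of the negation's tableau closes; the branch above is one of them.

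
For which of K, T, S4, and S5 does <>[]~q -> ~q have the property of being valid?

S5

S5-tableau for the negation ~(<>[]~q -> ~q):
1. ~(<>[]~q -> ~q), u
2. <>[]~q, u
3. q, u
4. []~q, v
5. ~q, u
Accessibility: uRu, uRv, vRu, vRv
Branch closes: q and ~q both at u.
Every branch closes (one shown): valid in S5.
S4-tableau for the negation ~(<>[]~q -> ~q):
1. ~(<>[]~q -> ~q), u
2. <>[]~q, u
3. q, u
4. []~q, v
5. ~q, v
Accessibility: uRu, uRv, vRv
Complete open branch: countermodel on an S4-frame, so not valid in S4, nor in K, T (the same frame is also a K-frame and a T-frame).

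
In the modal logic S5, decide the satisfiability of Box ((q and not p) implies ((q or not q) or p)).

Satisfiable

1. Box ((q and not p) implies ((q or not q) or p)), 0
2. (q and not p) implies ((q or not q) or p), 0   [Box-rule on 1 via 0R0]
3. (q or not q) or p, 0   [implies-rule on 2 (branches; this branch)]
4. p, 0   [or-rule on 3 (branches; this branch)]
Accessibility: 0R0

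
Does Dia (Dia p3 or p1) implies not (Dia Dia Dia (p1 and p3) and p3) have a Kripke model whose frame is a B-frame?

1. Dia (Dia p3 or p1) implies not (Dia Dia Dia (p1 and p3) and p3), 0
2. not (Dia Dia Dia (p1 and p3) and p3), 0   [implies-rule on 1 (branches; this branch)]
3. not p3, 0   [neg-and-rule on 2 (branches; this branch)]
Accessibility: 0R0

Yes, satisfiable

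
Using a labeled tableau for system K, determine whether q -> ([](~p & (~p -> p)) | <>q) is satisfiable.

Satisfiable

1. q -> ([](~p & (~p -> p)) | <>q), 0
2. [](~p & (~p -> p)) | <>q, 0   [->-rule on 1 (branches; this branch)]
3. <>q, 0   [|-rule on 2 (branches; this branch)]
4. q, 1   [<>-rule on 3: fresh world 1, 0R1]
Accessibility: 0R1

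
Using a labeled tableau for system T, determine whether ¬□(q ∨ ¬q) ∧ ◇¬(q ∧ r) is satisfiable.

Unsatisfiable (every branch closes)

1. ¬□(q ∨ ¬q) ∧ ◇¬(q ∧ r), w0
2. ¬□(q ∨ ¬q), w0
3. ◇¬(q ∧ r), w0
4. ¬(q ∨ ¬q), w1
5. ¬q, w1
6. q, w1
Accessibility: w0Rw0, w0Rw1, w1Rw1
Branch closes: q and ¬q both at w1.
Every branch closes; the branch above is one of them.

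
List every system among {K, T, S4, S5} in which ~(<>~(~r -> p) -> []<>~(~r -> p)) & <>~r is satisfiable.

S5-tableau for the formula:
1. ~(<>~(~r -> p) -> []<>~(~r -> p)) & <>~r, 0
2. ~(<>~(~r -> p) -> []<>~(~r -> p)), 0
3. <>~r, 0
4. <>~(~r -> p), 0
5. ~[]<>~(~r -> p), 0
6. ~r, 1
7. ~(~r -> p), 2
8. ~r, 2
9. ~p, 2
10. ~<>~(~r -> p), 3
11. ~r -> p, 0
12. ~r -> p, 1
13. ~r -> p, 2
14. ~r -> p, 3
15. p, 0
16. p, 1
17. p, 2
Accessibility: 0R0, 0R1, 0R2, 0R3, 1R0, 1R1, 1R2, 1R3, 2R0, 2R1, 2R2, 2R3, 3R0, 3R1, 3R2, 3R3
Branch closes: p and ~p both at 2.
Every branch closes (one shown): unsatisfiable in S5.
S4-tableau for the formula:
1. ~(<>~(~r -> p) -> []<>~(~r -> p)) & <>~r, 0
2. ~(<>~(~r -> p) -> []<>~(~r -> p)), 0
3. <>~r, 0
4. <>~(~r -> p), 0
5. ~[]<>~(~r -> p), 0
6. ~r, 1
7. ~(~r -> p), 2
8. ~r, 2
9. ~p, 2
10. ~<>~(~r -> p), 3
11. ~r -> p, 3
12. p, 3
Accessibility: 0R0, 0R1, 0R2, 0R3, 1R1, 2R2, 3R3
Complete open branch: satisfiable in S4, hence also in K, T (this S4-model is also a K-model and a T-model).

K, T, S4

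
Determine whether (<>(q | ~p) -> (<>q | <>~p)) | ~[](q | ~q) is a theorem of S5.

Tableau for the negation ~((<>(q | ~p) -> (<>q | <>~p)) | ~[](q | ~q)):
1. ~((<>(q | ~p) -> (<>q | <>~p)) | ~[](q | ~q)), w0
2. ~(<>(q | ~p) -> (<>q | <>~p)), w0   [~|-rule on 1]
3. [](q | ~q), w0   [~|-rule on 1]
4. <>(q | ~p), w0   [~->-rule on 2]
5. ~(<>q | <>~p), w0   [~->-rule on 2]
6. ~<>q, w0   [~|-rule on 5]
7. ~<>~p, w0   [~|-rule on 5]
8. q | ~q, w0   [[]-rule on 3 via w0Rw0]
9. ~q, w0   [~<>-rule on 6 via w0Rw0]
10. p, w0   [~<>-rule on 7 via w0Rw0]
11. q | ~p, w1   [<>-rule on 4: fresh world w1, w0Rw1]
12. q | ~q, w1   [[]-rule on 3 via w0Rw1]
13. ~q, w1   [~<>-rule on 6 via w0Rw1]
14. p, w1   [~<>-rule on 7 via w0Rw1]
15. ~p, w1   [|-rule on 11 (branches; this branch)]
Accessibility: w0Rw0, w0Rw1, w1Rw0, w1Rw1
Branch closes: p and ~p both at w1.
Every branch of the negation's tableau closes; the branch above is one of them.

Valid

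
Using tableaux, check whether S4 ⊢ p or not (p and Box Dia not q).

Tableau for the negation not (p or not (p and Box Dia not q)):
1. not (p or not (p and Box Dia not q)), u
2. not p, u
3. p and Box Dia not q, u
4. p, u
5. Box Dia not q, u
Accessibility: uRu
Branch closes: p and not p both at u.
All branches of the negation close; one closing branch shown above.

Yes, valid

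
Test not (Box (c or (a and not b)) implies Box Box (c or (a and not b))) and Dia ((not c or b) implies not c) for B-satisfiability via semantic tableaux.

1. not (Box (c or (a and not b)) implies Box Box (c or (a and not b))) and Dia ((not c or b) implies not c), 0
2. not (Box (c or (a and not b)) implies Box Box (c or (a and not b))), 0
3. Dia ((not c or b) implies not c), 0
4. Box (c or (a and not b)), 0
5. not Box Box (c or (a and not b)), 0
6. c or (a and not b), 0
7. a and not b, 0
8. a, 0
9. not b, 0
10. (not c or b) implies not c, 1
11. c or (a and not b), 1
12. not c, 1
13. a and not b, 1
14. a, 1
15. not b, 1
16. not Box (c or (a and not b)), 2
17. c or (a and not b), 2
18. a and not b, 2
19. a, 2
20. not b, 2
21. not (c or (a and not b)), 3
22. not c, 3
23. not (a and not b), 3
24. b, 3
Accessibility: 0R0, 0R1, 0R2, 1R0, 1R1, 2R0, 2R2, 2R3, 3R2, 3R3

Satisfiable (open branch found)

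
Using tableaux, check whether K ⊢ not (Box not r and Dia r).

Tableau for the negation Box not r and Dia r:
1. Box not r and Dia r, u
2. Box not r, u
3. Dia r, u
4. r, v
5. not r, v
Accessibility: uRv
Branch closes: r and not r both at v.
All branches of the negation close; one closing branch shown above.

Yes, valid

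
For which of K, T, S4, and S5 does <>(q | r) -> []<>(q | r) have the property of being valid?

S5-tableau for the negation ~(<>(q | r) -> []<>(q | r)):
1. ~(<>(q | r) -> []<>(q | r)), 0
2. <>(q | r), 0   [~->-rule on 1]
3. ~[]<>(q | r), 0   [~->-rule on 1]
4. q | r, 1   [<>-rule on 2: fresh world 1, 0R1]
5. r, 1   [|-rule on 4 (branches; this branch)]
6. ~<>(q | r), 2   [~[]-rule on 3: fresh world 2, 0R2]
7. ~(q | r), 0   [~<>-rule on 6 via 2R0]
8. ~q, 0   [~|-rule on 7]
9. ~r, 0   [~|-rule on 7]
10. ~(q | r), 1   [~<>-rule on 6 via 2R1]
11. ~q, 1   [~|-rule on 10]
12. ~r, 1   [~|-rule on 10]
Accessibility: 0R0, 0R1, 0R2, 1R0, 1R1, 1R2, 2R0, 2R1, 2R2
Branch closes: r and ~r both at 1.
Every branch closes (one shown): valid in S5.
S4-tableau for the negation ~(<>(q | r) -> []<>(q | r)):
1. ~(<>(q | r) -> []<>(q | r)), 0
2. <>(q | r), 0   [~->-rule on 1]
3. ~[]<>(q | r), 0   [~->-rule on 1]
4. q | r, 1   [<>-rule on 2: fresh world 1, 0R1]
5. r, 1   [|-rule on 4 (branches; this branch)]
6. ~<>(q | r), 2   [~[]-rule on 3: fresh world 2, 0R2]
7. ~(q | r), 2   [~<>-rule on 6 via 2R2]
8. ~q, 2   [~|-rule on 7]
9. ~r, 2   [~|-rule on 7]
Accessibility: 0R0, 0R1, 0R2, 1R1, 2R2
Complete open branch: countermodel on an S4-frame, so not valid in S4, nor in K, T (the same frame is also a K-frame and a T-frame).

S5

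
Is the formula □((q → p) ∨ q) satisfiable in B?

1. □((q → p) ∨ q), w0
2. (q → p) ∨ q, w0
3. q, w0
Accessibility: w0Rw0

Yes, satisfiable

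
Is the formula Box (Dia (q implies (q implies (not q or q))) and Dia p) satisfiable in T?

Yes, satisfiable

1. Box (Dia (q implies (q implies (not q or q))) and Dia p), w0
2. Dia (q implies (q implies (not q or q))) and Dia p, w0
3. Dia (q implies (q implies (not q or q))), w0
4. Dia p, w0
5. q implies (q implies (not q or q)), w1
6. Dia (q implies (q implies (not q or q))) and Dia p, w1
7. Dia (q implies (q implies (not q or q))), w1
8. Dia p, w1
9. q implies (not q or q), w1
10. not q or q, w1
11. q, w1
12. p, w2
13. Dia (q implies (q implies (not q or q))) and Dia p, w2
14. Dia (q implies (q implies (not q or q))), w2
15. Dia p, w2
16. q implies (q implies (not q or q)), w3
17. q implies (not q or q), w3
18. not q or q, w3
19. q, w3
20. p, w4
21. q implies (q implies (not q or q)), w5
22. q implies (not q or q), w5
23. not q or q, w5
24. q, w5
25. p, w6
Accessibility: w0Rw0, w0Rw1, w0Rw2, w1Rw1, w1Rw3, w1Rw4, w2Rw2, w2Rw5, w2Rw6, w3Rw3, w4Rw4, w5Rw5, w6Rw6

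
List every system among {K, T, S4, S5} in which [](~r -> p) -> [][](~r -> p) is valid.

T-tableau for the negation ~([](~r -> p) -> [][](~r -> p)):
1. ~([](~r -> p) -> [][](~r -> p)), w0
2. [](~r -> p), w0
3. ~[][](~r -> p), w0
4. ~r -> p, w0
5. p, w0
6. ~[](~r -> p), w1
7. ~r -> p, w1
8. p, w1
9. ~(~r -> p), w2
10. ~r, w2
11. ~p, w2
Accessibility: w0Rw0, w0Rw1, w1Rw1, w1Rw2, w2Rw2
Complete open branch: countermodel on a T-frame, so not valid in T, nor in K (the same frame is also a K-frame).
S4-tableau for the negation ~([](~r -> p) -> [][](~r -> p)):
1. ~([](~r -> p) -> [][](~r -> p)), w0
2. [](~r -> p), w0
3. ~[][](~r -> p), w0
4. ~r -> p, w0
5. p, w0
6. ~[](~r -> p), w1
7. ~r -> p, w1
8. p, w1
9. ~(~r -> p), w2
10. ~r, w2
11. ~p, w2
12. ~r -> p, w2
13. p, w2
Accessibility: w0Rw0, w0Rw1, w0Rw2, w1Rw1, w1Rw2, w2Rw2
Branch closes: p and ~p both at w2.
Every branch closes (one shown): valid in S4, hence also in S5 (every theorem of S4 is a theorem of S5).

S4, S5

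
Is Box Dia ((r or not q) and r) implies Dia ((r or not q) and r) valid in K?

Tableau for the negation not (Box Dia ((r or not q) and r) implies Dia ((r or not q) and r)):
1. not (Box Dia ((r or not q) and r) implies Dia ((r or not q) and r)), u
2. Box Dia ((r or not q) and r), u   [neg-implies-rule on 1]
3. not Dia ((r or not q) and r), u   [neg-implies-rule on 1]
The negation has an open branch (countermodel exists).

Not valid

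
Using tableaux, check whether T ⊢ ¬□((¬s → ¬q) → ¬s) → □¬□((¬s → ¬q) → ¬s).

Tableau for the negation ¬(¬□((¬s → ¬q) → ¬s) → □¬□((¬s → ¬q) → ¬s)):
1. ¬(¬□((¬s → ¬q) → ¬s) → □¬□((¬s → ¬q) → ¬s)), u
2. ¬□((¬s → ¬q) → ¬s), u
3. ¬□¬□((¬s → ¬q) → ¬s), u
4. ¬((¬s → ¬q) → ¬s), v
5. ¬s → ¬q, v
6. s, v
7. ¬q, v
8. □((¬s → ¬q) → ¬s), w
9. (¬s → ¬q) → ¬s, w
10. ¬s, w
Accessibility: uRu, uRv, uRw, vRv, wRw
The negation has an open branch (countermodel exists).

No, not valid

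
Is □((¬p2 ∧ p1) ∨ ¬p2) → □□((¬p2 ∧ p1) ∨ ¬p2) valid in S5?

Tableau for the negation ¬(□((¬p2 ∧ p1) ∨ ¬p2) → □□((¬p2 ∧ p1) ∨ ¬p2)):
1. ¬(□((¬p2 ∧ p1) ∨ ¬p2) → □□((¬p2 ∧ p1) ∨ ¬p2)), w0
2. □((¬p2 ∧ p1) ∨ ¬p2), w0
3. ¬□□((¬p2 ∧ p1) ∨ ¬p2), w0
4. (¬p2 ∧ p1) ∨ ¬p2, w0
5. ¬p2 ∧ p1, w0
6. ¬p2, w0
7. p1, w0
8. ¬□((¬p2 ∧ p1) ∨ ¬p2), w1
9. (¬p2 ∧ p1) ∨ ¬p2, w1
10. ¬p2 ∧ p1, w1
11. ¬p2, w1
12. p1, w1
13. ¬((¬p2 ∧ p1) ∨ ¬p2), w2
14. ¬(¬p2 ∧ p1), w2
15. p2, w2
16. (¬p2 ∧ p1) ∨ ¬p2, w2
17. ¬p1, w2
18. ¬p2 ∧ p1, w2
19. ¬p2, w2
20. p1, w2
Accessibility: w0Rw0, w0Rw1, w0Rw2, w1Rw0, w1Rw1, w1Rw2, w2Rw0, w2Rw1, w2Rw2
Branch closes: p2 and ¬p2 both at w2.
Every branch of the negation's tableau closes; the branch above is one of them.

Valid in S5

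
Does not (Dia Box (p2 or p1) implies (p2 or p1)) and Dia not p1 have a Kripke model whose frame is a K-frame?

Satisfiable

1. not (Dia Box (p2 or p1) implies (p2 or p1)) and Dia not p1, u
2. not (Dia Box (p2 or p1) implies (p2 or p1)), u
3. Dia not p1, u
4. Dia Box (p2 or p1), u
5. not (p2 or p1), u
6. not p2, u
7. not p1, u
8. not p1, v
9. Box (p2 or p1), w
Accessibility: uRv, uRw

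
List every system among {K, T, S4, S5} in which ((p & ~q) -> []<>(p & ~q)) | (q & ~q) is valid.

S4-tableau for the negation ~(((p & ~q) -> []<>(p & ~q)) | (q & ~q)):
1. ~(((p & ~q) -> []<>(p & ~q)) | (q & ~q)), u
2. ~((p & ~q) -> []<>(p & ~q)), u
3. ~(q & ~q), u
4. p & ~q, u
5. ~[]<>(p & ~q), u
6. p, u
7. ~q, u
8. ~<>(p & ~q), v
9. ~(p & ~q), v
10. q, v
Accessibility: uRu, uRv, vRv
Complete open branch: countermodel on an S4-frame, so not valid in S4, nor in K, T (the same frame is also a K-frame and a T-frame).
S5-tableau for the negation ~(((p & ~q) -> []<>(p & ~q)) | (q & ~q)):
1. ~(((p & ~q) -> []<>(p & ~q)) | (q & ~q)), u
2. ~((p & ~q) -> []<>(p & ~q)), u
3. ~(q & ~q), u
4. p & ~q, u
5. ~[]<>(p & ~q), u
6. p, u
7. ~q, u
8. ~<>(p & ~q), v
9. ~(p & ~q), u
10. ~(p & ~q), v
11. q, u
Accessibility: uRu, uRv, vRu, vRv
Branch closes: q and ~q both at u.
Every branch closes (one shown): valid in S5.

S5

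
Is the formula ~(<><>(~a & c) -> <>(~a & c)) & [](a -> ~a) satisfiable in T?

1. ~(<><>(~a & c) -> <>(~a & c)) & [](a -> ~a), u
2. ~(<><>(~a & c) -> <>(~a & c)), u
3. [](a -> ~a), u
4. <><>(~a & c), u
5. ~<>(~a & c), u
6. a -> ~a, u
7. ~(~a & c), u
8. ~a, u
9. ~c, u
10. <>(~a & c), v
11. a -> ~a, v
12. ~(~a & c), v
13. ~a, v
14. ~c, v
15. ~a & c, w
16. ~a, w
17. c, w
Accessibility: uRu, uRv, vRv, vRw, wRw

Satisfiable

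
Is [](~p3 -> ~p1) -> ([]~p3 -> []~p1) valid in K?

Yes, valid

Tableau for the negation ~([](~p3 -> ~p1) -> ([]~p3 -> []~p1)):
1. ~([](~p3 -> ~p1) -> ([]~p3 -> []~p1)), 0
2. [](~p3 -> ~p1), 0   [~->-rule on 1]
3. ~([]~p3 -> []~p1), 0   [~->-rule on 1]
4. []~p3, 0   [~->-rule on 3]
5. ~[]~p1, 0   [~->-rule on 3]
6. p1, 1   [~[]-rule on 5: fresh world 1, 0R1]
7. ~p3 -> ~p1, 1   [[]-rule on 2 via 0R1]
8. ~p3, 1   [[]-rule on 4 via 0R1]
9. ~p1, 1   [->-rule on 7 (branches; this branch)]
Accessibility: 0R1
Branch closes: p1 and ~p1 both at 1.
All branches of the negation close; one closing branch shown above.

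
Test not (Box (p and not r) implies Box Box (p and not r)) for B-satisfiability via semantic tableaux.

1. not (Box (p and not r) implies Box Box (p and not r)), 0
2. Box (p and not r), 0
3. not Box Box (p and not r), 0
4. p and not r, 0
5. p, 0
6. not r, 0
7. not Box (p and not r), 1
8. p and not r, 1
9. p, 1
10. not r, 1
11. not (p and not r), 2
12. r, 2
Accessibility: 0R0, 0R1, 1R0, 1R1, 1R2, 2R1, 2R2

Satisfiable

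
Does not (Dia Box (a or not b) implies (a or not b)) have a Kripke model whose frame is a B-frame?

Unsatisfiable (every branch closes)

1. not (Dia Box (a or not b) implies (a or not b)), w0
2. Dia Box (a or not b), w0   [neg-implies-rule on 1]
3. not (a or not b), w0   [neg-implies-rule on 1]
4. not a, w0   [neg-or-rule on 3]
5. b, w0   [neg-or-rule on 3]
6. Box (a or not b), w1   [Dia-rule on 2: fresh world w1, w0Rw1]
7. a or not b, w0   [Box-rule on 6 via w1Rw0]
8. a or not b, w1   [Box-rule on 6 via w1Rw1]
9. not b, w0   [or-rule on 7 (branches; this branch)]
Accessibility: w0Rw0, w0Rw1, w1Rw0, w1Rw1
Branch closes: b and not b both at w0.
Every branch closes; the branch above is one of them.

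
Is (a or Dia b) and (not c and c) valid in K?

Tableau for the negation not ((a or Dia b) and (not c and c)):
1. not ((a or Dia b) and (not c and c)), 0
2. not (not c and c), 0   [neg-and-rule on 1 (branches; this branch)]
3. not c, 0   [neg-and-rule on 2 (branches; this branch)]
The negation has an open branch (countermodel exists).

Not valid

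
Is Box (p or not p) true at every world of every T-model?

Tableau for the negation not Box (p or not p):
1. not Box (p or not p), w0
2. not (p or not p), w1   [neg-Box-rule on 1: fresh world w1, w0Rw1]
3. not p, w1   [neg-or-rule on 2]
4. p, w1   [neg-or-rule on 2]
Accessibility: w0Rw0, w0Rw1, w1Rw1
Branch closes: p and not p both at w1.
All branches of the negation close; one closing branch shown above.

Yes, valid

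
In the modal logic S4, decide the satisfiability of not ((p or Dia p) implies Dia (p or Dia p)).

Unsatisfiable (every branch closes)

1. not ((p or Dia p) implies Dia (p or Dia p)), w0
2. p or Dia p, w0
3. not Dia (p or Dia p), w0
4. not (p or Dia p), w0
5. not p, w0
6. not Dia p, w0
7. Dia p, w0
8. p, w1
9. not (p or Dia p), w1
10. not p, w1
11. not Dia p, w1
Accessibility: w0Rw0, w0Rw1, w1Rw1
Branch closes: p and not p both at w1.
Every branch closes; the branch above is one of them.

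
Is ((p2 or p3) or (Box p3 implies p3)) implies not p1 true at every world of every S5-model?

Tableau for the negation not (((p2 or p3) or (Box p3 implies p3)) implies not p1):
1. not (((p2 or p3) or (Box p3 implies p3)) implies not p1), u
2. (p2 or p3) or (Box p3 implies p3), u
3. p1, u
4. Box p3 implies p3, u
5. p3, u
Accessibility: uRu
The negation has an open branch (countermodel exists).

Not valid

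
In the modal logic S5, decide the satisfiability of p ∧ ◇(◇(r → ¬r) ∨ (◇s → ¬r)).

Yes, satisfiable

1. p ∧ ◇(◇(r → ¬r) ∨ (◇s → ¬r)), u
2. p, u   [∧-rule on 1]
3. ◇(◇(r → ¬r) ∨ (◇s → ¬r)), u   [∧-rule on 1]
4. ◇(r → ¬r) ∨ (◇s → ¬r), v   [◇-rule on 3: fresh world v, uRv]
5. ◇s → ¬r, v   [∨-rule on 4 (branches; this branch)]
6. ¬r, v   [→-rule on 5 (branches; this branch)]
Accessibility: uRu, uRv, vRu, vRv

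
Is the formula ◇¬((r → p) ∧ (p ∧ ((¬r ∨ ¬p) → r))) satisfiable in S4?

1. ◇¬((r → p) ∧ (p ∧ ((¬r ∨ ¬p) → r))), 0
2. ¬((r → p) ∧ (p ∧ ((¬r ∨ ¬p) → r))), 1
3. ¬(p ∧ ((¬r ∨ ¬p) → r)), 1
4. ¬((¬r ∨ ¬p) → r), 1
5. ¬r ∨ ¬p, 1
6. ¬r, 1
7. ¬p, 1
Accessibility: 0R0, 0R1, 1R1

Yes, satisfiable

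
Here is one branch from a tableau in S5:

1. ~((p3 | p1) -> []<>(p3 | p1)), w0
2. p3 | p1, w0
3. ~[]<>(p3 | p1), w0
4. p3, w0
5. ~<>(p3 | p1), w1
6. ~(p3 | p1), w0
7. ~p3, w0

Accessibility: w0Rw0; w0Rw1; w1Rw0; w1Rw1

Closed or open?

Yes, closed

Both p3 and ~p3 appear at w0.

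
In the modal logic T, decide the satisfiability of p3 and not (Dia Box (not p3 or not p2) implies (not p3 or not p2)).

1. p3 and not (Dia Box (not p3 or not p2) implies (not p3 or not p2)), u
2. p3, u
3. not (Dia Box (not p3 or not p2) implies (not p3 or not p2)), u
4. Dia Box (not p3 or not p2), u
5. not (not p3 or not p2), u
6. p2, u
7. Box (not p3 or not p2), v
8. not p3 or not p2, v
9. not p2, v
Accessibility: uRu, uRv, vRv

Satisfiable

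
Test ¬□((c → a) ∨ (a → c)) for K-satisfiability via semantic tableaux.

Unsatisfiable

1. ¬□((c → a) ∨ (a → c)), w0
2. ¬((c → a) ∨ (a → c)), w1
3. ¬(c → a), w1
4. ¬(a → c), w1
5. c, w1
6. ¬a, w1
7. a, w1
8. ¬c, w1
Accessibility: w0Rw1
Branch closes: a and ¬a both at w1.
All branches of the tableau close; one closing branch shown above.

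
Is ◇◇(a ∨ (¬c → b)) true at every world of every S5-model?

Tableau for the negation ¬◇◇(a ∨ (¬c → b)):
1. ¬◇◇(a ∨ (¬c → b)), w0
2. ¬◇(a ∨ (¬c → b)), w0
3. ¬(a ∨ (¬c → b)), w0
4. ¬a, w0
5. ¬(¬c → b), w0
6. ¬c, w0
7. ¬b, w0
Accessibility: w0Rw0
The negation has an open branch (countermodel exists).

Invalid (countermodel exists)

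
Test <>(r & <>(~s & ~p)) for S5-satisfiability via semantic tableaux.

1. <>(r & <>(~s & ~p)), w0
2. r & <>(~s & ~p), w1
3. r, w1
4. <>(~s & ~p), w1
5. ~s & ~p, w2
6. ~s, w2
7. ~p, w2
Accessibility: w0Rw0, w0Rw1, w0Rw2, w1Rw0, w1Rw1, w1Rw2, w2Rw0, w2Rw1, w2Rw2

Yes, satisfiable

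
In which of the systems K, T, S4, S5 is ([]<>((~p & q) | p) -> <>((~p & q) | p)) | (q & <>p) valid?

K-tableau for the negation ~(([]<>((~p & q) | p) -> <>((~p & q) | p)) | (q & <>p)):
1. ~(([]<>((~p & q) | p) -> <>((~p & q) | p)) | (q & <>p)), u
2. ~([]<>((~p & q) | p) -> <>((~p & q) | p)), u
3. ~(q & <>p), u
4. []<>((~p & q) | p), u
5. ~<>((~p & q) | p), u
6. ~<>p, u
Complete open branch: countermodel on a K-frame, so not valid in K.
T-tableau for the negation ~(([]<>((~p & q) | p) -> <>((~p & q) | p)) | (q & <>p)):
1. ~(([]<>((~p & q) | p) -> <>((~p & q) | p)) | (q & <>p)), u
2. ~([]<>((~p & q) | p) -> <>((~p & q) | p)), u
3. ~(q & <>p), u
4. []<>((~p & q) | p), u
5. ~<>((~p & q) | p), u
6. <>((~p & q) | p), u
7. ~((~p & q) | p), u
8. ~(~p & q), u
9. ~p, u
10. ~<>p, u
11. ~q, u
12. (~p & q) | p, v
13. <>((~p & q) | p), v
14. ~((~p & q) | p), v
15. ~(~p & q), v
16. ~p, v
17. ~p & q, v
18. q, v
19. ~q, v
Accessibility: uRu, uRv, vRv
Branch closes: q and ~q both at v.
Every branch closes (one shown): valid in T, hence also in S4, S5 (every theorem of T is a theorem of S4 and S5).

T, S4, S5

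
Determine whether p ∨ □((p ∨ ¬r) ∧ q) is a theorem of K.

Tableau for the negation ¬(p ∨ □((p ∨ ¬r) ∧ q)):
1. ¬(p ∨ □((p ∨ ¬r) ∧ q)), 0
2. ¬p, 0
3. ¬□((p ∨ ¬r) ∧ q), 0
4. ¬((p ∨ ¬r) ∧ q), 1
5. ¬q, 1
Accessibility: 0R1
The negation has an open branch (countermodel exists).

No, not valid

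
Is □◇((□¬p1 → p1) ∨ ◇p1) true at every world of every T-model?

Tableau for the negation ¬□◇((□¬p1 → p1) ∨ ◇p1):
1. ¬□◇((□¬p1 → p1) ∨ ◇p1), 0
2. ¬◇((□¬p1 → p1) ∨ ◇p1), 1   [¬□-rule on 1: fresh world 1, 0R1]
3. ¬((□¬p1 → p1) ∨ ◇p1), 1   [¬◇-rule on 2 via 1R1]
4. ¬(□¬p1 → p1), 1   [¬∨-rule on 3]
5. ¬◇p1, 1   [¬∨-rule on 3]
6. □¬p1, 1   [¬→-rule on 4]
7. ¬p1, 1   [¬→-rule on 4]
Accessibility: 0R0, 0R1, 1R1
The negation has an open branch (countermodel exists).

Invalid (countermodel exists)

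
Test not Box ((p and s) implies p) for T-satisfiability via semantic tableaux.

1. not Box ((p and s) implies p), w0
2. not ((p and s) implies p), w1
3. p and s, w1
4. not p, w1
5. p, w1
6. s, w1
Accessibility: w0Rw0, w0Rw1, w1Rw1
Branch closes: p and not p both at w1.
(One branch shown.) All branches close.

Unsatisfiable (every branch closes)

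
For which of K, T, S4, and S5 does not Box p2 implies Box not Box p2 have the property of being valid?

S5-tableau for the negation not (not Box p2 implies Box not Box p2):
1. not (not Box p2 implies Box not Box p2), 0
2. not Box p2, 0   [neg-implies-rule on 1]
3. not Box not Box p2, 0   [neg-implies-rule on 1]
4. not p2, 1   [neg-Box-rule on 2: fresh world 1, 0R1]
5. Box p2, 2   [neg-Box-rule on 3: fresh world 2, 0R2]
6. p2, 0   [Box-rule on 5 via 2R0]
7. p2, 1   [Box-rule on 5 via 2R1]
Accessibility: 0R0, 0R1, 0R2, 1R0, 1R1, 1R2, 2R0, 2R1, 2R2
Branch closes: p2 and not p2 both at 1.
Every branch closes (one shown): valid in S5.
S4-tableau for the negation not (not Box p2 implies Box not Box p2):
1. not (not Box p2 implies Box not Box p2), 0
2. not Box p2, 0   [neg-implies-rule on 1]
3. not Box not Box p2, 0   [neg-implies-rule on 1]
4. not p2, 1   [neg-Box-rule on 2: fresh world 1, 0R1]
5. Box p2, 2   [neg-Box-rule on 3: fresh world 2, 0R2]
6. p2, 2   [Box-rule on 5 via 2R2]
Accessibility: 0R0, 0R1, 0R2, 1R1, 2R2
Complete open branch: countermodel on an S4-frame, so not valid in S4, nor in K, T (the same frame is also a K-frame and a T-frame).

S5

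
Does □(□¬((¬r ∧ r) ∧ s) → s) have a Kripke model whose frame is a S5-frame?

1. □(□¬((¬r ∧ r) ∧ s) → s), w0
2. □¬((¬r ∧ r) ∧ s) → s, w0
3. s, w0
Accessibility: w0Rw0

Satisfiable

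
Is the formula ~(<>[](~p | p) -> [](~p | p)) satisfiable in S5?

No, unsatisfiable

1. ~(<>[](~p | p) -> [](~p | p)), w0
2. <>[](~p | p), w0
3. ~[](~p | p), w0
4. [](~p | p), w1
5. ~p | p, w0
6. ~p | p, w1
7. p, w0
8. p, w1
9. ~(~p | p), w2
10. p, w2
11. ~p, w2
Accessibility: w0Rw0, w0Rw1, w0Rw2, w1Rw0, w1Rw1, w1Rw2, w2Rw0, w2Rw1, w2Rw2
Branch closes: p and ~p both at w2.
(One branch shown.) All branches close.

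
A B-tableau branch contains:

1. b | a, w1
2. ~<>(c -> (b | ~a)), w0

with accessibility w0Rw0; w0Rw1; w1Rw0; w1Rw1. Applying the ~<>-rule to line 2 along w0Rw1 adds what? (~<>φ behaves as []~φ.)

~<>φ behaves as []~φ: propagate the negated body to each accessible world.

~(c -> (b | ~a)), w1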